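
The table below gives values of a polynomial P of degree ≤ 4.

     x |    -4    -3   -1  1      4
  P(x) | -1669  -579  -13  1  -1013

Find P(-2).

-137

Using the Lagrange interpolation formula with nodes -4, -3, -1, 1, 4:
  L_0(x) = (x + 3)(x + 1)(x - 1)(x - 4) / 120
  L_1(x) = (x + 4)(x + 1)(x - 1)(x - 4) / -56
  L_2(x) = (x + 4)(x + 3)(x - 1)(x - 4) / 60
  L_3(x) = (x + 4)(x + 3)(x + 1)(x - 4) / -120
  L_4(x) = (x + 4)(x + 3)(x + 1)(x - 1) / 840
Then P(x) = -1669·L_0(x) - 579·L_1(x) - 13·L_2(x) + 1·L_3(x) - 1013·L_4(x).
Expanding and collecting terms gives P(x) = -5x^4 + 5x^3 - 4x^2 + 2x + 3.
Evaluating at x = -2: P(-2) = -137.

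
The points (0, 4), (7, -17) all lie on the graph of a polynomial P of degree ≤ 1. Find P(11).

-29

Using the Lagrange interpolation formula with nodes 0, 7:
  L_0(u) = (u - 7) / -7
  L_1(u) = u / 7
Then P(u) = 4·L_0(u) - 17·L_1(u).
Expanding and collecting terms gives P(u) = -3u + 4.
Evaluating at u = 11: P(11) = -29.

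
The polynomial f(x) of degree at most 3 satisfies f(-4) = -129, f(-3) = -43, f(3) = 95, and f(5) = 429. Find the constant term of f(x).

-1

Write f(x) = ax^3 + bx^2 + cx + d. Substituting each data point gives a linear system:
  -64a + 16b - 4c + d = -129
  -27a + 9b - 3c + d = -43
  27a + 9b + 3c + d = 95
  125a + 25b + 5c + d = 429
Solving the system yields a = 3, b = 3, c = -4, d = -1.
So f(x) = 3x^3 + 3x^2 - 4x - 1.
The constant term is -1.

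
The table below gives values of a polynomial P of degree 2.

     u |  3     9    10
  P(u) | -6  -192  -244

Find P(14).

-512

Using the Lagrange interpolation formula with nodes 3, 9, 10:
  L_0(u) = (u - 9)(u - 10) / 42
  L_1(u) = (u - 3)(u - 10) / -6
  L_2(u) = (u - 3)(u - 9) / 7
Then P(u) = -6·L_0(u) - 192·L_1(u) - 244·L_2(u).
Expanding and collecting terms gives P(u) = -3u^2 + 5u + 6.
Evaluating at u = 14: P(14) = -512.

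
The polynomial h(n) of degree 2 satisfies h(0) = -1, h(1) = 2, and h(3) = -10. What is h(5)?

-46

Write h(n) = an^2 + bn + c. Substituting each data point gives a linear system:
  c = -1
  a + b + c = 2
  9a + 3b + c = -10
Solving the system yields a = -3, b = 6, c = -1.
So h(n) = -3n^2 + 6n - 1.
Then h(5) = -46.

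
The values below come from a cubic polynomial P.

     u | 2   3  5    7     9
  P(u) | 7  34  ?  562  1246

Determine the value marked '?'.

The 4 known points determine the degree-3 polynomial uniquely.
Write P(u) = au^3 + bu^2 + cu + d. Substituting each data point gives a linear system:
  8a + 4b + 2c + d = 7
  27a + 9b + 3c + d = 34
  343a + 49b + 7c + d = 562
  729a + 81b + 9c + d = 1246
Solving the system yields a = 2, b = -3, c = 4, d = -5.
So P(u) = 2u^3 - 3u^2 + 4u - 5.
Then P(5) = 190.

190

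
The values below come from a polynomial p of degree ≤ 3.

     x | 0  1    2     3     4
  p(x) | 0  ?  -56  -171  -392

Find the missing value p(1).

The 4 known points determine the degree-3 polynomial uniquely.
Write p(x) = ax^3 + bx^2 + cx + d. Substituting each data point gives a linear system:
  d = 0
  8a + 4b + 2c + d = -56
  27a + 9b + 3c + d = -171
  64a + 16b + 4c + d = -392
Solving the system yields a = -6, b = 1, c = -6, d = 0.
So p(x) = -6x³ + x² - 6x.
Then p(1) = -11.

-11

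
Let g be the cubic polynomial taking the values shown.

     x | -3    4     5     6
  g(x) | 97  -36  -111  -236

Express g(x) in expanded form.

g(x) = -2x^3 + 5x^2 + 2x + 4

Write g(x) = ax^3 + bx^2 + cx + d. Substituting each data point gives a linear system:
  -27a + 9b - 3c + d = 97
  64a + 16b + 4c + d = -36
  125a + 25b + 5c + d = -111
  216a + 36b + 6c + d = -236
Solving the system yields a = -2, b = 5, c = 2, d = 4.
So g(x) = -2x^3 + 5x^2 + 2x + 4.
Check: g(-3) = 97. ✓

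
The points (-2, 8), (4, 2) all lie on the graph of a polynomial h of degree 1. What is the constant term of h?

6

Write h(n) = an + b. Substituting each data point gives a linear system:
  -2a + b = 8
  4a + b = 2
Solving the system yields a = -1, b = 6.
So h(n) = -n + 6.
The constant term is 6.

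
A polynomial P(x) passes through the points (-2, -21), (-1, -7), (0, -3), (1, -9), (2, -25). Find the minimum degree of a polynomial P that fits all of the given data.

2

Forward differences of the values at x = -2, -1, 0, 1, 2:
  P  : -21  -7  -3  -9  -25
  Δ  : 14  4  -6  -16
  Δ^2: -10  -10  -10
  Δ^3: 0  0
  Δ^4: 0
The second differences are constant (-10) and nonzero, while all higher differences vanish, so the minimal degree is 2.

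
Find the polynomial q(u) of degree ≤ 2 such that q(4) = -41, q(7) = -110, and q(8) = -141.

q(u) = -2u^2 - u - 5

Using the Lagrange interpolation formula with nodes 4, 7, 8:
  L_0(u) = (u - 7)(u - 8) / 12
  L_1(u) = (u - 4)(u - 8) / -3
  L_2(u) = (u - 4)(u - 7) / 4
Then q(u) = -41·L_0(u) - 110·L_1(u) - 141·L_2(u).
Expanding and collecting terms gives q(u) = -2u^2 - u - 5.
Check: q(7) = -110. ✓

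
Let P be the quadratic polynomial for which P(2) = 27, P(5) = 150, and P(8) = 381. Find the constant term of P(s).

5

Write P(s) = as^2 + bs + c. Substituting each data point gives a linear system:
  4a + 2b + c = 27
  25a + 5b + c = 150
  64a + 8b + c = 381
Solving the system yields a = 6, b = -1, c = 5.
So P(s) = 6s² - s + 5.
The constant term is 5.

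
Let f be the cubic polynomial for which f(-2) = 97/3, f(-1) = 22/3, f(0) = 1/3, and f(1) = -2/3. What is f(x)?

f(x) = -2x^3 + 3x^2 - 2x + 1/3

Write f(x) = ax^3 + bx^2 + cx + d. Substituting each data point gives a linear system:
  -8a + 4b - 2c + d = 97/3
  -a + b - c + d = 22/3
  d = 1/3
  a + b + c + d = -2/3
Solving the system yields a = -2, b = 3, c = -2, d = 1/3.
So f(x) = -2x^3 + 3x^2 - 2x + 1/3.
Check: f(-1) = 22/3. ✓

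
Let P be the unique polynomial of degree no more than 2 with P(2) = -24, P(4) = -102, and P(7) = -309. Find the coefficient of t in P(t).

-3

Write P(t) = at^2 + bt + c. Substituting each data point gives a linear system:
  4a + 2b + c = -24
  16a + 4b + c = -102
  49a + 7b + c = -309
Solving the system yields a = -6, b = -3, c = 6.
So P(t) = -6t^2 - 3t + 6.
The coefficient of t is -3.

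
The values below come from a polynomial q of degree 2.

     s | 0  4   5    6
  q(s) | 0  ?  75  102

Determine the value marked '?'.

The 3 known points determine the degree-2 polynomial uniquely.
Write q(s) = as^2 + bs + c. Substituting each data point gives a linear system:
  c = 0
  25a + 5b + c = 75
  36a + 6b + c = 102
Solving the system yields a = 2, b = 5, c = 0.
So q(s) = 2s² + 5s.
Then q(4) = 52.

52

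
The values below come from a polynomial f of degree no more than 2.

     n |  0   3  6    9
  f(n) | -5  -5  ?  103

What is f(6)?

31

The 3 known points determine the degree-2 polynomial uniquely.
Write f(n) = an^2 + bn + c. Substituting each data point gives a linear system:
  c = -5
  9a + 3b + c = -5
  81a + 9b + c = 103
Solving the system yields a = 2, b = -6, c = -5.
So f(n) = 2n^2 - 6n - 5.
Then f(6) = 31.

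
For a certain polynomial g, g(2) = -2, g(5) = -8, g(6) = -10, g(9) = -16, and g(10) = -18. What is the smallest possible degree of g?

1

Divided differences on the nodes 2, 5, 6, 9, 10:
  order 0: -2  -8  -10  -16  -18
  order 1: -2  -2  -2  -2
  order 2: 0  0  0
  order 3: 0  0
  order 4: 0
The order-1 divided differences are all -2 (nonzero) and every higher order vanishes, so the data lies on a polynomial of degree exactly 1.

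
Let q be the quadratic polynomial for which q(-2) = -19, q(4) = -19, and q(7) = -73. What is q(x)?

q(x) = -2x^2 + 4x - 3

Write q(x) = ax^2 + bx + c. Substituting each data point gives a linear system:
  4a - 2b + c = -19
  16a + 4b + c = -19
  49a + 7b + c = -73
Solving the system yields a = -2, b = 4, c = -3.
So q(x) = -2x^2 + 4x - 3.
Check: q(7) = -73. ✓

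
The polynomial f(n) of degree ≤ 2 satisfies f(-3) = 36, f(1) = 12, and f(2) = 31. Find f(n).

f(n) = 5n^2 + 4n + 3

Write f(n) = an^2 + bn + c. Substituting each data point gives a linear system:
  9a - 3b + c = 36
  a + b + c = 12
  4a + 2b + c = 31
Solving the system yields a = 5, b = 4, c = 3.
So f(n) = 5n^2 + 4n + 3.
Check: f(1) = 12. ✓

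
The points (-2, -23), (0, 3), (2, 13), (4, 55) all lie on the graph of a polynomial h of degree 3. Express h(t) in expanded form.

Using the Lagrange interpolation formula with nodes -2, 0, 2, 4:
  L_0(t) = t(t - 2)(t - 4) / -48
  L_1(t) = (t + 2)(t - 2)(t - 4) / 16
  L_2(t) = (t + 2)t(t - 4) / -16
  L_3(t) = (t + 2)t(t - 2) / 48
Then h(t) = -23·L_0(t) + 3·L_1(t) + 13·L_2(t) + 55·L_3(t).
Expanding and collecting terms gives h(t) = t³ - 2t² + 5t + 3.
Check: h(-2) = -23. ✓

h(t) = t^3 - 2t^2 + 5t + 3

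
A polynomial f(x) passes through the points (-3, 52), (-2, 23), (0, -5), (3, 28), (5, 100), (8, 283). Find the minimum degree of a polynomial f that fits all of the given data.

2

Divided differences on the nodes -3, -2, 0, 3, 5, 8:
  order 0: 52  23  -5  28  100  283
  order 1: -29  -14  11  36  61
  order 2: 5  5  5  5
  order 3: 0  0  0
  order 4: 0  0
  order 5: 0
The order-2 divided differences are all 5 (nonzero) and every higher order vanishes, so the data lies on a polynomial of degree exactly 2.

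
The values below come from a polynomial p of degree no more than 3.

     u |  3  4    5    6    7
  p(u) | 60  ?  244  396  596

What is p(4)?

On equispaced nodes a degree-3 polynomial has vanishing fourth forward difference, so
  p(3) - 4·p(4) + 6·p(5) - 4·p(6) + p(7) = 0.
Substituting the known values and solving for p(4):
  -4·p(4) = -536
  p(4) = 134.

134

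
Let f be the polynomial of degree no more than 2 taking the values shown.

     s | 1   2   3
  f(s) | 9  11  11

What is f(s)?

Write f(s) = as^2 + bs + c. Substituting each data point gives a linear system:
  a + b + c = 9
  4a + 2b + c = 11
  9a + 3b + c = 11
Solving the system yields a = -1, b = 5, c = 5.
So f(s) = -s^2 + 5s + 5.
Check: f(2) = 11. ✓

f(s) = -s^2 + 5s + 5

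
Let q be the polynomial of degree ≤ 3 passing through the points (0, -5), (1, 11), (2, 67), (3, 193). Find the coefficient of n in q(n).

6

Write q(n) = an^3 + bn^2 + cn + d. Substituting each data point gives a linear system:
  d = -5
  a + b + c + d = 11
  8a + 4b + 2c + d = 67
  27a + 9b + 3c + d = 193
Solving the system yields a = 5, b = 5, c = 6, d = -5.
So q(n) = 5n^3 + 5n^2 + 6n - 5.
The coefficient of n is 6.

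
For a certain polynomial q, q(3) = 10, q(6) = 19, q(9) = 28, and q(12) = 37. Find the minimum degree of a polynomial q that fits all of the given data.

1

Forward differences of the values at t = 3, 6, 9, 12:
  q  : 10  19  28  37
  Δ  : 9  9  9
  Δ^2: 0  0
  Δ^3: 0
The first differences are constant (9) and nonzero, while all higher differences vanish, so the minimal degree is 1.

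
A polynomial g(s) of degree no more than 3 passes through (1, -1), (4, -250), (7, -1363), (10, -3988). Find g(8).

Write g(s) = as^3 + bs^2 + cs + d. Substituting each data point gives a linear system:
  a + b + c + d = -1
  64a + 16b + 4c + d = -250
  343a + 49b + 7c + d = -1363
  1000a + 100b + 10c + d = -3988
Solving the system yields a = -4, b = 0, c = 1, d = 2.
So g(s) = -4s³ + s + 2.
Then g(8) = -2038.

-2038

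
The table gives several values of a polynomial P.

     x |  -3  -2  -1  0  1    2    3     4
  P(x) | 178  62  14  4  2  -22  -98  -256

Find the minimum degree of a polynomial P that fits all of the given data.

3

Forward differences of the values at x = -3, -2, -1, 0, 1, 2, 3, 4:
  P  : 178  62  14  4  2  -22  -98  -256
  Δ  : -116  -48  -10  -2  -24  -76  -158
  Δ^2: 68  38  8  -22  -52  -82
  Δ^3: -30  -30  -30  -30  -30
  Δ^4: 0  0  0  0
  Δ^5: 0  0  0
  Δ^6: 0  0
  Δ^7: 0
The third differences are constant (-30) and nonzero, while all higher differences vanish, so the minimal degree is 3.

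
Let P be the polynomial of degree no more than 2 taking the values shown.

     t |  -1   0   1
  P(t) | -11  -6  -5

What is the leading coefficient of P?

-2

Write P(t) = at^2 + bt + c. Substituting each data point gives a linear system:
  a - b + c = -11
  c = -6
  a + b + c = -5
Solving the system yields a = -2, b = 3, c = -6.
So P(t) = -2t^2 + 3t - 6.
The leading coefficient is -2.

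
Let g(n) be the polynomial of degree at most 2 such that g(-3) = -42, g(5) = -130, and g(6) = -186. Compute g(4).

Using the Lagrange interpolation formula with nodes -3, 5, 6:
  L_0(n) = (n - 5)(n - 6) / 72
  L_1(n) = (n + 3)(n - 6) / -8
  L_2(n) = (n + 3)(n - 5) / 9
Then g(n) = -42·L_0(n) - 130·L_1(n) - 186·L_2(n).
Expanding and collecting terms gives g(n) = -5n^2 - n.
Evaluating at n = 4: g(4) = -84.

-84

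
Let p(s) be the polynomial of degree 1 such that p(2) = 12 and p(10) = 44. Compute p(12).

52

Using the Lagrange interpolation formula with nodes 2, 10:
  L_0(s) = (s - 10) / -8
  L_1(s) = (s - 2) / 8
Then p(s) = 12·L_0(s) + 44·L_1(s).
Expanding and collecting terms gives p(s) = 4s + 4.
Evaluating at s = 12: p(12) = 52.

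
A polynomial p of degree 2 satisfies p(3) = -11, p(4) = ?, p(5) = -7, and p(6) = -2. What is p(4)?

The 3 known points determine the degree-2 polynomial uniquely.
Write p(x) = ax^2 + bx + c. Substituting each data point gives a linear system:
  9a + 3b + c = -11
  25a + 5b + c = -7
  36a + 6b + c = -2
Solving the system yields a = 1, b = -6, c = -2.
So p(x) = x² - 6x - 2.
Then p(4) = -10.

-10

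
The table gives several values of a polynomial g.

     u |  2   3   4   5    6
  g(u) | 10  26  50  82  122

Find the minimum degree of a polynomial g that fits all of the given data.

2

Forward differences of the values at u = 2, 3, 4, 5, 6:
  g  : 10  26  50  82  122
  Δ  : 16  24  32  40
  Δ^2: 8  8  8
  Δ^3: 0  0
  Δ^4: 0
The second differences are constant (8) and nonzero, while all higher differences vanish, so the minimal degree is 2.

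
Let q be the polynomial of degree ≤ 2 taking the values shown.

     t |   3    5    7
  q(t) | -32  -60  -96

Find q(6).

-77

Using the Lagrange interpolation formula with nodes 3, 5, 7:
  L_0(t) = (t - 5)(t - 7) / 8
  L_1(t) = (t - 3)(t - 7) / -4
  L_2(t) = (t - 3)(t - 5) / 8
Then q(t) = -32·L_0(t) - 60·L_1(t) - 96·L_2(t).
Expanding and collecting terms gives q(t) = -t² - 6t - 5.
Evaluating at t = 6: q(6) = -77.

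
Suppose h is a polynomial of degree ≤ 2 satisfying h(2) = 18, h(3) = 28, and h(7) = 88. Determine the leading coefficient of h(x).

Write h(x) = ax^2 + bx + c. Substituting each data point gives a linear system:
  4a + 2b + c = 18
  9a + 3b + c = 28
  49a + 7b + c = 88
Solving the system yields a = 1, b = 5, c = 4.
So h(x) = x^2 + 5x + 4.
The leading coefficient is 1.

1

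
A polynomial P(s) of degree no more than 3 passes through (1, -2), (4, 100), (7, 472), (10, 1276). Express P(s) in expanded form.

P(s) = s^3 + 3s^2 - 2s - 4

Using the Lagrange interpolation formula with nodes 1, 4, 7, 10:
  L_0(s) = (s - 4)(s - 7)(s - 10) / -162
  L_1(s) = (s - 1)(s - 7)(s - 10) / 54
  L_2(s) = (s - 1)(s - 4)(s - 10) / -54
  L_3(s) = (s - 1)(s - 4)(s - 7) / 162
Then P(s) = -2·L_0(s) + 100·L_1(s) + 472·L_2(s) + 1276·L_3(s).
Expanding and collecting terms gives P(s) = s^3 + 3s^2 - 2s - 4.
Check: P(4) = 100. ✓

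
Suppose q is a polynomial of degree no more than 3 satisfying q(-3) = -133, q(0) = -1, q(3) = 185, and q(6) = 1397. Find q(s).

Write q(s) = as^3 + bs^2 + cs + d. Substituting each data point gives a linear system:
  -27a + 9b - 3c + d = -133
  d = -1
  27a + 9b + 3c + d = 185
  216a + 36b + 6c + d = 1397
Solving the system yields a = 6, b = 3, c = -1, d = -1.
So q(s) = 6s^3 + 3s^2 - s - 1.
Check: q(3) = 185. ✓

q(s) = 6s^3 + 3s^2 - s - 1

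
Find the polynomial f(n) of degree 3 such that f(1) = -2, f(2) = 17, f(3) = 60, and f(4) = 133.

Using the Lagrange interpolation formula with nodes 1, 2, 3, 4:
  L_0(n) = (n - 2)(n - 3)(n - 4) / -6
  L_1(n) = (n - 1)(n - 3)(n - 4) / 2
  L_2(n) = (n - 1)(n - 2)(n - 4) / -2
  L_3(n) = (n - 1)(n - 2)(n - 3) / 6
Then f(n) = -2·L_0(n) + 17·L_1(n) + 60·L_2(n) + 133·L_3(n).
Expanding and collecting terms gives f(n) = n^3 + 6n^2 - 6n - 3.
Check: f(2) = 17. ✓

f(n) = n^3 + 6n^2 - 6n - 3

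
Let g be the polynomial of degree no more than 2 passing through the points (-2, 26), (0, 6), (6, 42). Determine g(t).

Using the Lagrange interpolation formula with nodes -2, 0, 6:
  L_0(t) = t(t - 6) / 16
  L_1(t) = (t + 2)(t - 6) / -12
  L_2(t) = (t + 2)t / 48
Then g(t) = 26·L_0(t) + 6·L_1(t) + 42·L_2(t).
Expanding and collecting terms gives g(t) = 2t^2 - 6t + 6.
Check: g(-2) = 26. ✓

g(t) = 2t^2 - 6t + 6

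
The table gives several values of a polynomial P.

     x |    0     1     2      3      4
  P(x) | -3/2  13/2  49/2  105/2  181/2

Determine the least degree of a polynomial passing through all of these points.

2

Forward differences of the values at x = 0, 1, 2, 3, 4:
  P  : -3/2  13/2  49/2  105/2  181/2
  Δ  : 8  18  28  38
  Δ^2: 10  10  10
  Δ^3: 0  0
  Δ^4: 0
The second differences are constant (10) and nonzero, while all higher differences vanish, so the minimal degree is 2.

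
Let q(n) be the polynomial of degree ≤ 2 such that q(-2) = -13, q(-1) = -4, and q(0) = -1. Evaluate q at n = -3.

-28

Forward differences of the values at n = -2, -1, 0:
  q  : -13  -4  -1
  Δ  : 9  3
  Δ^2: -6
The second differences are constant, confirming degree 2.
Interpolating (Newton forward form) and evaluating at n = -3 gives q(-3) = -28.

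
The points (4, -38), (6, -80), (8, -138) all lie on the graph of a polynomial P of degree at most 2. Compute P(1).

Using the Lagrange interpolation formula with nodes 4, 6, 8:
  L_0(t) = (t - 6)(t - 8) / 8
  L_1(t) = (t - 4)(t - 8) / -4
  L_2(t) = (t - 4)(t - 6) / 8
Then P(t) = -38·L_0(t) - 80·L_1(t) - 138·L_2(t).
Expanding and collecting terms gives P(t) = -2t² - t - 2.
Evaluating at t = 1: P(1) = -5.

-5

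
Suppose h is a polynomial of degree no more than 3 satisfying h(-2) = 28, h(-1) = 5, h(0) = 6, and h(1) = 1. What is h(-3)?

105

Forward differences of the values at n = -2, -1, 0, 1:
  h  : 28  5  6  1
  Δ  : -23  1  -5
  Δ^2: 24  -6
  Δ^3: -30
The third differences are constant, confirming degree 3.
Interpolating (Newton forward form) and evaluating at n = -3 gives h(-3) = 105.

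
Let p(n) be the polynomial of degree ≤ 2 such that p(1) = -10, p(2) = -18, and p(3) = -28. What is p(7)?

-88

Using the Lagrange interpolation formula with nodes 1, 2, 3:
  L_0(n) = (n - 2)(n - 3) / 2
  L_1(n) = (n - 1)(n - 3) / -1
  L_2(n) = (n - 1)(n - 2) / 2
Then p(n) = -10·L_0(n) - 18·L_1(n) - 28·L_2(n).
Expanding and collecting terms gives p(n) = -n^2 - 5n - 4.
Evaluating at n = 7: p(7) = -88.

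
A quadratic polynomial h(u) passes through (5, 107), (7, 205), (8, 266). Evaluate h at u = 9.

335

Using the Lagrange interpolation formula with nodes 5, 7, 8:
  L_0(u) = (u - 7)(u - 8) / 6
  L_1(u) = (u - 5)(u - 8) / -2
  L_2(u) = (u - 5)(u - 7) / 3
Then h(u) = 107·L_0(u) + 205·L_1(u) + 266·L_2(u).
Expanding and collecting terms gives h(u) = 4u^2 + u + 2.
Evaluating at u = 9: h(9) = 335.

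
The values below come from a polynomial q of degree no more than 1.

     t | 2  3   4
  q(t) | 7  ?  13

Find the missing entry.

10

The 2 known points determine the degree-1 polynomial uniquely.
Write q(t) = at + b. Substituting each data point gives a linear system:
  2a + b = 7
  4a + b = 13
Solving the system yields a = 3, b = 1.
So q(t) = 3t + 1.
Then q(3) = 10.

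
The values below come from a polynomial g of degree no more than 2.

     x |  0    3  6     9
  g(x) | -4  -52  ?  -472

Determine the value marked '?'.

On equispaced nodes a degree-2 polynomial has vanishing third forward difference, so
  - g(0) + 3·g(3) - 3·g(6) + g(9) = 0.
Substituting the known values and solving for g(6):
  -3·g(6) = 624
  g(6) = -208.

-208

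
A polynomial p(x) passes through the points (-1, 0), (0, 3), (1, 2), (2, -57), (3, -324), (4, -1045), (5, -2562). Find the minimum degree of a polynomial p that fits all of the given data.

Forward differences of the values at x = -1, 0, 1, 2, 3, 4, 5:
  p  : 0  3  2  -57  -324  -1045  -2562
  Δ  : 3  -1  -59  -267  -721  -1517
  Δ^2: -4  -58  -208  -454  -796
  Δ^3: -54  -150  -246  -342
  Δ^4: -96  -96  -96
  Δ^5: 0  0
  Δ^6: 0
The fourth differences are constant (-96) and nonzero, while all higher differences vanish, so the minimal degree is 4.

4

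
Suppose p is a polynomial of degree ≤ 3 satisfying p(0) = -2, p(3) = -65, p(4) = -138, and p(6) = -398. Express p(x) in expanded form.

p(x) = -x^3 - 6x^2 + 6x - 2

Using the Lagrange interpolation formula with nodes 0, 3, 4, 6:
  L_0(x) = (x - 3)(x - 4)(x - 6) / -72
  L_1(x) = x(x - 4)(x - 6) / 9
  L_2(x) = x(x - 3)(x - 6) / -8
  L_3(x) = x(x - 3)(x - 4) / 36
Then p(x) = -2·L_0(x) - 65·L_1(x) - 138·L_2(x) - 398·L_3(x).
Expanding and collecting terms gives p(x) = -x³ - 6x² + 6x - 2.
Check: p(3) = -65. ✓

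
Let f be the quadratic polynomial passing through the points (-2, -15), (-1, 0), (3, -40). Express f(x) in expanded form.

f(x) = -5x^2 + 5

Using the Lagrange interpolation formula with nodes -2, -1, 3:
  L_0(x) = (x + 1)(x - 3) / 5
  L_1(x) = (x + 2)(x - 3) / -4
  L_2(x) = (x + 2)(x + 1) / 20
Then f(x) = -15·L_0(x) + 0·L_1(x) - 40·L_2(x).
Expanding and collecting terms gives f(x) = -5x² + 5.
Check: f(3) = -40. ✓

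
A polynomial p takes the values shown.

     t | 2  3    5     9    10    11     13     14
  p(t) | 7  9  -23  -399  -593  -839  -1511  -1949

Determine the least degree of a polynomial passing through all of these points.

3

Divided differences on the nodes 2, 3, 5, 9, 10, 11, 13, 14:
  order 0: 7  9  -23  -399  -593  -839  -1511  -1949
  order 1: 2  -16  -94  -194  -246  -336  -438
  order 2: -6  -13  -20  -26  -30  -34
  order 3: -1  -1  -1  -1  -1
  order 4: 0  0  0  0
  order 5: 0  0  0
  order 6: 0  0
  order 7: 0
The order-3 divided differences are all -1 (nonzero) and every higher order vanishes, so the data lies on a polynomial of degree exactly 3.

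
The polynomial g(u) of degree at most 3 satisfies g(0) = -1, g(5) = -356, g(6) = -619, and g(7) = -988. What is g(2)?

-23

Write g(u) = au^3 + bu^2 + cu + d. Substituting each data point gives a linear system:
  d = -1
  125a + 25b + 5c + d = -356
  216a + 36b + 6c + d = -619
  343a + 49b + 7c + d = -988
Solving the system yields a = -3, b = 1, c = -1, d = -1.
So g(u) = -3u³ + u² - u - 1.
Then g(2) = -23.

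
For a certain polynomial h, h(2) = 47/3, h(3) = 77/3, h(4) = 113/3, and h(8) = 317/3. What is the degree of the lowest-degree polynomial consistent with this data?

Divided differences on the nodes 2, 3, 4, 8:
  order 0: 47/3  77/3  113/3  317/3
  order 1: 10  12  17
  order 2: 1  1
  order 3: 0
The order-2 divided differences are all 1 (nonzero) and every higher order vanishes, so the data lies on a polynomial of degree exactly 2.

2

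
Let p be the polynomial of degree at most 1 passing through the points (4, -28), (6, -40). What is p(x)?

Using the Lagrange interpolation formula with nodes 4, 6:
  L_0(x) = (x - 6) / -2
  L_1(x) = (x - 4) / 2
Then p(x) = -28·L_0(x) - 40·L_1(x).
Expanding and collecting terms gives p(x) = -6x - 4.
Check: p(4) = -28. ✓

p(x) = -6x - 4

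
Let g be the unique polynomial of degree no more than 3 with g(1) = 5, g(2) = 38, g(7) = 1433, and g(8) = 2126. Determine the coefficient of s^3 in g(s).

4

Write g(s) = as^3 + bs^2 + cs + d. Substituting each data point gives a linear system:
  a + b + c + d = 5
  8a + 4b + 2c + d = 38
  343a + 49b + 7c + d = 1433
  512a + 64b + 8c + d = 2126
Solving the system yields a = 4, b = 1, c = 2, d = -2.
So g(s) = 4s^3 + s^2 + 2s - 2.
The leading coefficient is 4.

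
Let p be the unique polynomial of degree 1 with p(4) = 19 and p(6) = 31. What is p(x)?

p(x) = 6x - 5

Write p(x) = ax + b. Substituting each data point gives a linear system:
  4a + b = 19
  6a + b = 31
Solving the system yields a = 6, b = -5.
So p(x) = 6x - 5.
Check: p(6) = 31. ✓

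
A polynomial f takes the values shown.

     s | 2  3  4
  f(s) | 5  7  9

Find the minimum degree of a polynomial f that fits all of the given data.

1

Forward differences of the values at s = 2, 3, 4:
  f  : 5  7  9
  Δ  : 2  2
  Δ^2: 0
The first differences are constant (2) and nonzero, while all higher differences vanish, so the minimal degree is 1.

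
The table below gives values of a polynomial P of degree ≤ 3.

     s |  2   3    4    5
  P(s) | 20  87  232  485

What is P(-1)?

Forward differences of the values at s = 2, 3, 4, 5:
  P  : 20  87  232  485
  Δ  : 67  145  253
  Δ^2: 78  108
  Δ^3: 30
The third differences are constant, confirming degree 3.
Interpolating (Newton forward form) and evaluating at s = -1 gives P(-1) = -13.

-13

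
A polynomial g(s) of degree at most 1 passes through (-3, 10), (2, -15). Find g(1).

Using the Lagrange interpolation formula with nodes -3, 2:
  L_0(s) = (s - 2) / -5
  L_1(s) = (s + 3) / 5
Then g(s) = 10·L_0(s) - 15·L_1(s).
Expanding and collecting terms gives g(s) = -5s - 5.
Evaluating at s = 1: g(1) = -10.

-10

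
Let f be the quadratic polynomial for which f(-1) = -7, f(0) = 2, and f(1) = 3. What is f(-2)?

Write f(u) = au^2 + bu + c. Substituting each data point gives a linear system:
  a - b + c = -7
  c = 2
  a + b + c = 3
Solving the system yields a = -4, b = 5, c = 2.
So f(u) = -4u^2 + 5u + 2.
Then f(-2) = -24.

-24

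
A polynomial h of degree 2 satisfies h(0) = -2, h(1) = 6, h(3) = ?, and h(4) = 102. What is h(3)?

The 3 known points determine the degree-2 polynomial uniquely.
Write h(t) = at^2 + bt + c. Substituting each data point gives a linear system:
  c = -2
  a + b + c = 6
  16a + 4b + c = 102
Solving the system yields a = 6, b = 2, c = -2.
So h(t) = 6t² + 2t - 2.
Then h(3) = 58.

58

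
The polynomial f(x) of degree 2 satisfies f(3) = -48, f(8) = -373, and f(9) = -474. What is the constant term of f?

Write f(x) = ax^2 + bx + c. Substituting each data point gives a linear system:
  9a + 3b + c = -48
  64a + 8b + c = -373
  81a + 9b + c = -474
Solving the system yields a = -6, b = 1, c = 3.
So f(x) = -6x² + x + 3.
The constant term is 3.

3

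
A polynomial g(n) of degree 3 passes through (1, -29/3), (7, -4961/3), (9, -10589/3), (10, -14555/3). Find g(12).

-25241/3

Using the Lagrange interpolation formula with nodes 1, 7, 9, 10:
  L_0(n) = (n - 7)(n - 9)(n - 10) / -432
  L_1(n) = (n - 1)(n - 9)(n - 10) / 36
  L_2(n) = (n - 1)(n - 7)(n - 10) / -16
  L_3(n) = (n - 1)(n - 7)(n - 9) / 27
Then g(n) = -29/3·L_0(n) - 4961/3·L_1(n) - 10589/3·L_2(n) - 14555/3·L_3(n).
Expanding and collecting terms gives g(n) = -5n^3 + 2n^2 - 5n - 5/3.
Evaluating at n = 12: g(12) = -25241/3.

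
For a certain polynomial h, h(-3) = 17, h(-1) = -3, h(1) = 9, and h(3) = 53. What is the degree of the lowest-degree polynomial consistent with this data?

Forward differences of the values at n = -3, -1, 1, 3:
  h  : 17  -3  9  53
  Δ  : -20  12  44
  Δ^2: 32  32
  Δ^3: 0
The second differences are constant (32) and nonzero, while all higher differences vanish, so the minimal degree is 2.

2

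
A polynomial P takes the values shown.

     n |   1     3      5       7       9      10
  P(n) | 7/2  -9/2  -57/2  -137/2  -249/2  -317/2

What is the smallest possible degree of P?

2

Divided differences on the nodes 1, 3, 5, 7, 9, 10:
  order 0: 7/2  -9/2  -57/2  -137/2  -249/2  -317/2
  order 1: -4  -12  -20  -28  -34
  order 2: -2  -2  -2  -2
  order 3: 0  0  0
  order 4: 0  0
  order 5: 0
The order-2 divided differences are all -2 (nonzero) and every higher order vanishes, so the data lies on a polynomial of degree exactly 2.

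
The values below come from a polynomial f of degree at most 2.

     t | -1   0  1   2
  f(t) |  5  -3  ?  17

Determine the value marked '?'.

1

The 3 known points determine the degree-2 polynomial uniquely.
Write f(t) = at^2 + bt + c. Substituting each data point gives a linear system:
  a - b + c = 5
  c = -3
  4a + 2b + c = 17
Solving the system yields a = 6, b = -2, c = -3.
So f(t) = 6t^2 - 2t - 3.
Then f(1) = 1.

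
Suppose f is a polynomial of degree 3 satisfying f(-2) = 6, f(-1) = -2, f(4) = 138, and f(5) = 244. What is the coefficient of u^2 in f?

5

Write f(u) = au^3 + bu^2 + cu + d. Substituting each data point gives a linear system:
  -8a + 4b - 2c + d = 6
  -a + b - c + d = -2
  64a + 16b + 4c + d = 138
  125a + 25b + 5c + d = 244
Solving the system yields a = 1, b = 5, c = 0, d = -6.
So f(u) = u^3 + 5u^2 - 6.
The coefficient of u^2 is 5.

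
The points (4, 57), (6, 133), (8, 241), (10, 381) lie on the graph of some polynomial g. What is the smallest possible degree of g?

Forward differences of the values at t = 4, 6, 8, 10:
  g  : 57  133  241  381
  Δ  : 76  108  140
  Δ^2: 32  32
  Δ^3: 0
The second differences are constant (32) and nonzero, while all higher differences vanish, so the minimal degree is 2.

2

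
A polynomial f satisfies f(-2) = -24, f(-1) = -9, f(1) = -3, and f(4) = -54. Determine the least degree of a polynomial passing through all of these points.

2

Divided differences on the nodes -2, -1, 1, 4:
  order 0: -24  -9  -3  -54
  order 1: 15  3  -17
  order 2: -4  -4
  order 3: 0
The order-2 divided differences are all -4 (nonzero) and every higher order vanishes, so the data lies on a polynomial of degree exactly 2.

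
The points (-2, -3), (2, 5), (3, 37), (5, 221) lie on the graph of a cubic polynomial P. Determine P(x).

Using the Lagrange interpolation formula with nodes -2, 2, 3, 5:
  L_0(x) = (x - 2)(x - 3)(x - 5) / -140
  L_1(x) = (x + 2)(x - 3)(x - 5) / 12
  L_2(x) = (x + 2)(x - 2)(x - 5) / -10
  L_3(x) = (x + 2)(x - 2)(x - 3) / 42
Then P(x) = -3·L_0(x) + 5·L_1(x) + 37·L_2(x) + 221·L_3(x).
Expanding and collecting terms gives P(x) = 2x³ - 6x + 1.
Check: P(-2) = -3. ✓

P(x) = 2x^3 - 6x + 1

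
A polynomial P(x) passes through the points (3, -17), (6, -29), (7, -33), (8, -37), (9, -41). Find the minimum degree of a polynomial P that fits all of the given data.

Divided differences on the nodes 3, 6, 7, 8, 9:
  order 0: -17  -29  -33  -37  -41
  order 1: -4  -4  -4  -4
  order 2: 0  0  0
  order 3: 0  0
  order 4: 0
The order-1 divided differences are all -4 (nonzero) and every higher order vanishes, so the data lies on a polynomial of degree exactly 1.

1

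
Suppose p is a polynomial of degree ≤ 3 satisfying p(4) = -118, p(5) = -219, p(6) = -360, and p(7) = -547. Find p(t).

Using the Lagrange interpolation formula with nodes 4, 5, 6, 7:
  L_0(t) = (t - 5)(t - 6)(t - 7) / -6
  L_1(t) = (t - 4)(t - 6)(t - 7) / 2
  L_2(t) = (t - 4)(t - 5)(t - 7) / -2
  L_3(t) = (t - 4)(t - 5)(t - 6) / 6
Then p(t) = -118·L_0(t) - 219·L_1(t) - 360·L_2(t) - 547·L_3(t).
Expanding and collecting terms gives p(t) = -t^3 - 5t^2 + 5t + 6.
Check: p(7) = -547. ✓

p(t) = -t^3 - 5t^2 + 5t + 6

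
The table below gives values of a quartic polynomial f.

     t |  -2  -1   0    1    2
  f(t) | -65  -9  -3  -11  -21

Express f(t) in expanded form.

f(t) = -t^4 + 4t^3 - 6t^2 - 5t - 3

Write f(t) = at^4 + bt^3 + ct^2 + dt + e. Substituting each data point gives a linear system:
  16a - 8b + 4c - 2d + e = -65
  a - b + c - d + e = -9
  e = -3
  a + b + c + d + e = -11
  16a + 8b + 4c + 2d + e = -21
Solving the system yields a = -1, b = 4, c = -6, d = -5, e = -3.
So f(t) = -t⁴ + 4t³ - 6t² - 5t - 3.
Check: f(-1) = -9. ✓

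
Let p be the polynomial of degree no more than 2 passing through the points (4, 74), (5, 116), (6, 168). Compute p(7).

230

Write p(t) = at^2 + bt + c. Substituting each data point gives a linear system:
  16a + 4b + c = 74
  25a + 5b + c = 116
  36a + 6b + c = 168
Solving the system yields a = 5, b = -3, c = 6.
So p(t) = 5t^2 - 3t + 6.
Then p(7) = 230.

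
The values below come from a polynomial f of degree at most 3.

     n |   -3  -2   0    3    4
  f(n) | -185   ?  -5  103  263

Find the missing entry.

-67

The 4 known points determine the degree-3 polynomial uniquely.
Write f(n) = an^3 + bn^2 + cn + d. Substituting each data point gives a linear system:
  -27a + 9b - 3c + d = -185
  d = -5
  27a + 9b + 3c + d = 103
  64a + 16b + 4c + d = 263
Solving the system yields a = 5, b = -4, c = 3, d = -5.
So f(n) = 5n^3 - 4n^2 + 3n - 5.
Then f(-2) = -67.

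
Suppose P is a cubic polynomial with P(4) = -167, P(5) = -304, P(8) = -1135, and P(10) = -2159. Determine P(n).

P(n) = -2n^3 - n^2 - 6n + 1

Using the Lagrange interpolation formula with nodes 4, 5, 8, 10:
  L_0(n) = (n - 5)(n - 8)(n - 10) / -24
  L_1(n) = (n - 4)(n - 8)(n - 10) / 15
  L_2(n) = (n - 4)(n - 5)(n - 10) / -24
  L_3(n) = (n - 4)(n - 5)(n - 8) / 60
Then P(n) = -167·L_0(n) - 304·L_1(n) - 1135·L_2(n) - 2159·L_3(n).
Expanding and collecting terms gives P(n) = -2n^3 - n^2 - 6n + 1.
Check: P(10) = -2159. ✓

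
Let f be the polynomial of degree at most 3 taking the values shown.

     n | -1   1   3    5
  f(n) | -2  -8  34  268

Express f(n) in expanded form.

Write f(n) = an^3 + bn^2 + cn + d. Substituting each data point gives a linear system:
  -a + b - c + d = -2
  a + b + c + d = -8
  27a + 9b + 3c + d = 34
  125a + 25b + 5c + d = 268
Solving the system yields a = 3, b = -3, c = -6, d = -2.
So f(n) = 3n^3 - 3n^2 - 6n - 2.
Check: f(5) = 268. ✓

f(n) = 3n^3 - 3n^2 - 6n - 2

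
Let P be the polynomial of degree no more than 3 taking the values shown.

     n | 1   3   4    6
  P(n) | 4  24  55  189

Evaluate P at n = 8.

Write P(n) = an^3 + bn^2 + cn + d. Substituting each data point gives a linear system:
  a + b + c + d = 4
  27a + 9b + 3c + d = 24
  64a + 16b + 4c + d = 55
  216a + 36b + 6c + d = 189
Solving the system yields a = 1, b = -1, c = 1, d = 3.
So P(n) = n^3 - n^2 + n + 3.
Then P(8) = 459.

459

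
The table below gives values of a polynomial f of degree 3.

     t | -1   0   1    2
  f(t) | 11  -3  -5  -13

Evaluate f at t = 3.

Forward differences of the values at t = -1, 0, 1, 2:
  f  : 11  -3  -5  -13
  Δ  : -14  -2  -8
  Δ^2: 12  -6
  Δ^3: -18
The third differences are constant, confirming degree 3.
Interpolating (Newton forward form) and evaluating at t = 3 gives f(3) = -45.

-45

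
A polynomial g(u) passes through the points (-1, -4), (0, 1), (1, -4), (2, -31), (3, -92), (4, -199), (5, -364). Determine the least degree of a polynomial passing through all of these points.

Forward differences of the values at u = -1, 0, 1, 2, 3, 4, 5:
  g  : -4  1  -4  -31  -92  -199  -364
  Δ  : 5  -5  -27  -61  -107  -165
  Δ^2: -10  -22  -34  -46  -58
  Δ^3: -12  -12  -12  -12
  Δ^4: 0  0  0
  Δ^5: 0  0
  Δ^6: 0
The third differences are constant (-12) and nonzero, while all higher differences vanish, so the minimal degree is 3.

3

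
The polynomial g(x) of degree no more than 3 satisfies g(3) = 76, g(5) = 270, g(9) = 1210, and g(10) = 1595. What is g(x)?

Write g(x) = ax^3 + bx^2 + cx + d. Substituting each data point gives a linear system:
  27a + 9b + 3c + d = 76
  125a + 25b + 5c + d = 270
  729a + 81b + 9c + d = 1210
  1000a + 100b + 10c + d = 1595
Solving the system yields a = 1, b = 6, c = 0, d = -5.
So g(x) = x³ + 6x² - 5.
Check: g(5) = 270. ✓

g(x) = x^3 + 6x^2 - 5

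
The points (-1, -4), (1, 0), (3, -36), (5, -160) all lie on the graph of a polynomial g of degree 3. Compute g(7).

-420

Forward differences of the values at u = -1, 1, 3, 5:
  g  : -4  0  -36  -160
  Δ  : 4  -36  -124
  Δ^2: -40  -88
  Δ^3: -48
The third differences are constant, confirming degree 3.
Interpolating (Newton forward form) and evaluating at u = 7 gives g(7) = -420.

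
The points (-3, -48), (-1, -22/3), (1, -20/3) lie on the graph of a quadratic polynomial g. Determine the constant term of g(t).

-2

Write g(t) = at^2 + bt + c. Substituting each data point gives a linear system:
  9a - 3b + c = -48
  a - b + c = -22/3
  a + b + c = -20/3
Solving the system yields a = -5, b = 1/3, c = -2.
So g(t) = -5t^2 + (1/3)t - 2.
The constant term is -2.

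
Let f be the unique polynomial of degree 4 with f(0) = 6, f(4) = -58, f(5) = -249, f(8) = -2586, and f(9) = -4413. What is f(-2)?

-46

Using the Lagrange interpolation formula with nodes 0, 4, 5, 8, 9:
  L_0(t) = (t - 4)(t - 5)(t - 8)(t - 9) / 1440
  L_1(t) = t(t - 5)(t - 8)(t - 9) / -80
  L_2(t) = t(t - 4)(t - 8)(t - 9) / 60
  L_3(t) = t(t - 4)(t - 5)(t - 9) / -96
  L_4(t) = t(t - 4)(t - 5)(t - 8) / 180
Then f(t) = 6·L_0(t) - 58·L_1(t) - 249·L_2(t) - 2586·L_3(t) - 4413·L_4(t).
Expanding and collecting terms gives f(t) = -t^4 + 3t^3 - t^2 + 4t + 6.
Evaluating at t = -2: f(-2) = -46.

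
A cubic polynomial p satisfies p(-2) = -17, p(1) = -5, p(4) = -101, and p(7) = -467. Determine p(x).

Write p(x) = ax^3 + bx^2 + cx + d. Substituting each data point gives a linear system:
  -8a + 4b - 2c + d = -17
  a + b + c + d = -5
  64a + 16b + 4c + d = -101
  343a + 49b + 7c + d = -467
Solving the system yields a = -1, b = -3, c = 4, d = -5.
So p(x) = -x^3 - 3x^2 + 4x - 5.
Check: p(1) = -5. ✓

p(x) = -x^3 - 3x^2 + 4x - 5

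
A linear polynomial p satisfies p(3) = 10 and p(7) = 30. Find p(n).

Using the Lagrange interpolation formula with nodes 3, 7:
  L_0(n) = (n - 7) / -4
  L_1(n) = (n - 3) / 4
Then p(n) = 10·L_0(n) + 30·L_1(n).
Expanding and collecting terms gives p(n) = 5n - 5.
Check: p(3) = 10. ✓

p(n) = 5n - 5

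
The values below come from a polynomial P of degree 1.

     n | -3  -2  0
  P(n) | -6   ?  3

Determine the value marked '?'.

The 2 known points determine the degree-1 polynomial uniquely.
Write P(n) = an + b. Substituting each data point gives a linear system:
  -3a + b = -6
  b = 3
Solving the system yields a = 3, b = 3.
So P(n) = 3n + 3.
Then P(-2) = -3.

-3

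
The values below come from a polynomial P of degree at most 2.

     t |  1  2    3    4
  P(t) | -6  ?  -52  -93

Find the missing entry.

The 3 known points determine the degree-2 polynomial uniquely.
Write P(t) = at^2 + bt + c. Substituting each data point gives a linear system:
  a + b + c = -6
  9a + 3b + c = -52
  16a + 4b + c = -93
Solving the system yields a = -6, b = 1, c = -1.
So P(t) = -6t^2 + t - 1.
Then P(2) = -23.

-23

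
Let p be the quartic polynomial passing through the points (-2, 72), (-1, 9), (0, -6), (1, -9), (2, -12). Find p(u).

Write p(u) = au^4 + bu^3 + cu^2 + du + e. Substituting each data point gives a linear system:
  16a - 8b + 4c - 2d + e = 72
  a - b + c - d + e = 9
  e = -6
  a + b + c + d + e = -9
  16a + 8b + 4c + 2d + e = -12
Solving the system yields a = 1, b = -4, c = 5, d = -5, e = -6.
So p(u) = u^4 - 4u^3 + 5u^2 - 5u - 6.
Check: p(-1) = 9. ✓

p(u) = u^4 - 4u^3 + 5u^2 - 5u - 6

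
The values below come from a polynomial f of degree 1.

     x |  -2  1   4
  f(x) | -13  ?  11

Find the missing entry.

On equispaced nodes a degree-1 polynomial has vanishing second forward difference, so
  f(-2) - 2·f(1) + f(4) = 0.
Substituting the known values and solving for f(1):
  -2·f(1) = 2
  f(1) = -1.

-1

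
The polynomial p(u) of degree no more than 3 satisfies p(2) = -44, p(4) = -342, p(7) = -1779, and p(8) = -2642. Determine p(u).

Write p(u) = au^3 + bu^2 + cu + d. Substituting each data point gives a linear system:
  8a + 4b + 2c + d = -44
  64a + 16b + 4c + d = -342
  343a + 49b + 7c + d = -1779
  512a + 64b + 8c + d = -2642
Solving the system yields a = -5, b = -1, c = -3, d = 6.
So p(u) = -5u^3 - u^2 - 3u + 6.
Check: p(7) = -1779. ✓

p(u) = -5u^3 - u^2 - 3u + 6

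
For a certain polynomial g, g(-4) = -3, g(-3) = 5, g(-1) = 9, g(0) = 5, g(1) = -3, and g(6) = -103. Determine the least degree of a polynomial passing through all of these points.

2

Divided differences on the nodes -4, -3, -1, 0, 1, 6:
  order 0: -3  5  9  5  -3  -103
  order 1: 8  2  -4  -8  -20
  order 2: -2  -2  -2  -2
  order 3: 0  0  0
  order 4: 0  0
  order 5: 0
The order-2 divided differences are all -2 (nonzero) and every higher order vanishes, so the data lies on a polynomial of degree exactly 2.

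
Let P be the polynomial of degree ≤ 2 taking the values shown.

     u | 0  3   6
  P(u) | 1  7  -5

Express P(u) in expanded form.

P(u) = -u^2 + 5u + 1

Write P(u) = au^2 + bu + c. Substituting each data point gives a linear system:
  c = 1
  9a + 3b + c = 7
  36a + 6b + c = -5
Solving the system yields a = -1, b = 5, c = 1.
So P(u) = -u^2 + 5u + 1.
Check: P(3) = 7. ✓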